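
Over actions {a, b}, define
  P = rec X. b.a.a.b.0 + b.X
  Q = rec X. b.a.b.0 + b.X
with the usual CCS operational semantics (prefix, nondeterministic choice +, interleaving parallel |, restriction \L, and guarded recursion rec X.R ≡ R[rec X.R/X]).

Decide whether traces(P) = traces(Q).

LTS(P): 5 reachable states
  m0 = rec X. b.a.a.b.0 + b.X → ··b··> m0, ··b··> m1
  m1 = a.a.b.0 → ··a··> m2
  m2 = a.b.0 → ··a··> m3
  m3 = b.0 → ··b··> m4
  m4 = 0 → deadlocked
LTS(Q): 4 reachable states
  n0 = rec X. b.a.b.0 + b.X → ··b··> n0, ··b··> n1
  n1 = a.b.0 → ··a··> n2
  n2 = b.0 → ··b··> n3
  n3 = 0 → deadlocked
Run σ = ⟨baa⟩ on P: start {m0}
  step 1 (b): {m0, m1}
  step 2 (a): {m2}
  step 3 (a): {m3}
  — P admits the full trace.
Run σ = ⟨baa⟩ on Q: start {n0}
  step 1 (b): {n0, n1}
  step 2 (a): {n2}
  step 3 (a): ∅  — Q cannot continue

NO — witness ⟨baa⟩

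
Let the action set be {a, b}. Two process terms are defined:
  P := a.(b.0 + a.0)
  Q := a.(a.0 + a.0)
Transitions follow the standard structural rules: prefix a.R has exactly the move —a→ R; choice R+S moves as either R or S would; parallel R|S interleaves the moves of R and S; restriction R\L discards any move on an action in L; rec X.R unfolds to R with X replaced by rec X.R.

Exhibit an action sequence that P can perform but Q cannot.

Reachable graph of P (3 states):
  m0 = a.(b.0 + a.0) → =a=> m1
  m1 = b.0 + a.0 → =a=> m2, =b=> m2
  m2 = 0 → deadlocked
Reachable graph of Q (3 states):
  n0 = a.(a.0 + a.0) → =a=> n1
  n1 = a.0 + a.0 → =a=> n2
  n2 = 0 → deadlocked
Trace ⟨ab⟩ through P, begin at {m0}:
  [1] a ⇒ {m1}
  [2] b ⇒ {m2}
  P completes σ.
Trace ⟨ab⟩ through Q, begin at {n0}:
  [1] a ⇒ {n1}
  [2] b ⇒ ∅  — Q cannot continue

ab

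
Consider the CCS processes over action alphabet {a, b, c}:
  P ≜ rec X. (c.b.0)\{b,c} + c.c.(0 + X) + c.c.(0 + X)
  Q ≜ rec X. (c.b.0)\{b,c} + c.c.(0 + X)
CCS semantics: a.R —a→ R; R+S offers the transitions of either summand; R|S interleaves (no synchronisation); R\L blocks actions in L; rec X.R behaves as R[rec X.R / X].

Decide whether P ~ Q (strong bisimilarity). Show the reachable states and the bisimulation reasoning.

P ~ Q

Reachable graph of P (3 states):
  m0 = rec X. (c.b.0)\{b,c} + c.c.(0 + X) + c.c.(0 + X) ⊢ =c=> m1
  m1 = c.(0 + (rec X. (c.b.0)\{b,c} + c.c.(0 + X) + c.c.(0 + X))) ⊢ =c=> m2
  m2 = 0 + (rec X. (c.b.0)\{b,c} + c.c.(0 + X) + c.c.(0 + X)) ⊢ =c=> m1
Reachable graph of Q (3 states):
  n0 = rec X. (c.b.0)\{b,c} + c.c.(0 + X) ⊢ =c=> n1
  n1 = c.(0 + (rec X. (c.b.0)\{b,c} + c.c.(0 + X))) ⊢ =c=> n2
  n2 = 0 + (rec X. (c.b.0)\{b,c} + c.c.(0 + X)) ⊢ =c=> n1
Bisimilarity quotient blocks:
  B0 = {m0, m1, m2, n0, n1, n2}
m0 ∈ B0, n0 ∈ B0 → same block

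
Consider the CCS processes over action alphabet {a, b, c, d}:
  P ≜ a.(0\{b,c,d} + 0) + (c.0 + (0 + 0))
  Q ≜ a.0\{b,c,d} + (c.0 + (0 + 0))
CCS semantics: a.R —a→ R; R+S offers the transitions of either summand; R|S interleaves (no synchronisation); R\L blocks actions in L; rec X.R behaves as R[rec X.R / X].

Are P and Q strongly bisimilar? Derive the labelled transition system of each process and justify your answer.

bisimilar

P's transition system — 3 states:
  s0 = a.(0\{b,c,d} + 0) + (c.0 + (0 + 0)) ⊢ ··a··> s1, ··c··> s2
  s1 = 0\{b,c,d} + 0 ⊢ stopped
  s2 = 0 ⊢ stopped
Q's transition system — 3 states:
  t0 = a.0\{b,c,d} + (c.0 + (0 + 0)) ⊢ ··a··> t1, ··c··> t2
  t1 = 0\{b,c,d} ⊢ stopped
  t2 = 0 ⊢ stopped
Bisimilarity quotient blocks:
  B0 = {s0, t0}
  B1 = {s1, s2, t1, t2}
s0 ∈ B0, t0 ∈ B0 → same block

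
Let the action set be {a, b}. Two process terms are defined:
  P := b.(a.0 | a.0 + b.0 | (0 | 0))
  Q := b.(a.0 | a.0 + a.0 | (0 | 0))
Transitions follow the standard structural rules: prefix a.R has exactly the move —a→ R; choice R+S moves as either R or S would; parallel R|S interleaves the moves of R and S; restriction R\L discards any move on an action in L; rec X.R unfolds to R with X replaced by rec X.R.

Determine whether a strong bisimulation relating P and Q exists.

not bisimilar

P's transition system — 6 states:
  p0 = b.(a.0 | a.0 + b.0 | (0 | 0)) → --b--▸ p1
  p1 = a.0 | a.0 + b.0 | (0 | 0) → --a--▸ p2, --a--▸ p3, --b--▸ p4
  p2 = 0 | a.0 → --a--▸ p5
  p3 = a.0 | 0 → --a--▸ p5
  p4 = 0 | (0 | 0) → deadlocked
  p5 = 0 | 0 → deadlocked
Q's transition system — 6 states:
  q0 = b.(a.0 | a.0 + a.0 | (0 | 0)) → --b--▸ q1
  q1 = a.0 | a.0 + a.0 | (0 | 0) → --a--▸ q2, --a--▸ q3, --a--▸ q4
  q2 = 0 | (0 | 0) → deadlocked
  q3 = 0 | a.0 → --a--▸ q5
  q4 = a.0 | 0 → --a--▸ q5
  q5 = 0 | 0 → deadlocked
Coarsest stable partition (strong bisimilarity classes):
  B0 = {p0}
  B1 = {p1}
  B2 = {p4, p5, q2, q5}
  B3 = {p2, p3, q3, q4}
  B4 = {q0}
  B5 = {q1}
p0 ∈ B0, q0 ∈ B4 → different blocks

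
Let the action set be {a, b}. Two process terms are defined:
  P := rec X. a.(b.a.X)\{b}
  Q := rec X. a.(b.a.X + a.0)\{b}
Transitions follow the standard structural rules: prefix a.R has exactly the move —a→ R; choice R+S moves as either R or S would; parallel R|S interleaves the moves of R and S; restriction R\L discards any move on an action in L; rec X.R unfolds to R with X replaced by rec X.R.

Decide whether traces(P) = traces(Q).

Reachable graph of P (2 states):
  m0 = rec X. a.(b.a.X)\{b} :: —a→ m1
  m1 = (b.a.(rec X. a.(b.a.X)\{b}))\{b} :: ·
Reachable graph of Q (3 states):
  n0 = rec X. a.(b.a.X + a.0)\{b} :: —a→ n1
  n1 = (b.a.(rec X. a.(b.a.X + a.0)\{b}) + a.0)\{b} :: —a→ n2
  n2 = 0\{b} :: ·
Run σ = ⟨aa⟩ on Q: start {n0}
  step 1 (a): {n1}
  step 2 (a): {n2}
  ✓ Q
Run σ = ⟨aa⟩ on P: start {m0}
  step 1 (a): {m1}
  step 2 (a): ∅ (P stuck)

trace-distinct — witness ⟨aa⟩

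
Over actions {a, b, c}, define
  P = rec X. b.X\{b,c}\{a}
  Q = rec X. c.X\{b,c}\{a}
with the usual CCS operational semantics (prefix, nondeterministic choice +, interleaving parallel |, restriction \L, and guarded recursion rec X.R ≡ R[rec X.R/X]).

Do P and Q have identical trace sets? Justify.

trace-distinct — witness ⟨b⟩

Reachable graph of P (2 states):
  p0 = rec X. b.X\{b,c}\{a} ⊢ ··b··> p1
  p1 = (rec X. b.X\{b,c}\{a})\{b,c}\{a} ⊢ (no moves)
Reachable graph of Q (2 states):
  q0 = rec X. c.X\{b,c}\{a} ⊢ ··c··> q1
  q1 = (rec X. c.X\{b,c}\{a})\{b,c}\{a} ⊢ (no moves)
Trace ⟨b⟩ through P, begin at {p0}:
  [1] b ⇒ {p1}
  ✓ P
Trace ⟨b⟩ through Q, begin at {q0}:
  [1] b ⇒ ∅  — Q cannot continue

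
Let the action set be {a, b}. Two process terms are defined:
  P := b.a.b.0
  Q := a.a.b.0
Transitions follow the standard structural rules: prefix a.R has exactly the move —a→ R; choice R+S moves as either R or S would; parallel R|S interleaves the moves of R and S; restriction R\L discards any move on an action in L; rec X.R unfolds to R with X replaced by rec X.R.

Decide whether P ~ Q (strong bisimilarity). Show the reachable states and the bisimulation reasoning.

Reachable graph of P (4 states):
  u0 = b.a.b.0 :: ··b··> u1
  u1 = a.b.0 :: ··a··> u2
  u2 = b.0 :: ··b··> u3
  u3 = 0 :: (no moves)
Reachable graph of Q (4 states):
  v0 = a.a.b.0 :: ··a··> v1
  v1 = a.b.0 :: ··a··> v2
  v2 = b.0 :: ··b··> v3
  v3 = 0 :: (no moves)
Coarsest stable partition (strong bisimilarity classes):
  B0 = {u0}
  B1 = {u1, v1}
  B2 = {u2, v2}
  B3 = {u3, v3}
  B4 = {v0}
u0 ∈ B0, v0 ∈ B4 → different blocks

P ≁ Q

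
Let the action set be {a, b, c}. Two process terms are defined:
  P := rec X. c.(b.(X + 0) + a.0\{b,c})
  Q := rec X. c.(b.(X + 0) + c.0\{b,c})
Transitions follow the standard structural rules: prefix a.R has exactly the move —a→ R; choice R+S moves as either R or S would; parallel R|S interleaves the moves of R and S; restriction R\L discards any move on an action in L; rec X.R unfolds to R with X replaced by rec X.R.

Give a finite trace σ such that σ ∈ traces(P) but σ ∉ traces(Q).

ca

Reachable graph of P (4 states):
  u0 = rec X. c.(b.(X + 0) + a.0\{b,c}) → ··c··> u1
  u1 = b.((rec X. c.(b.(X + 0) + a.0\{b,c})) + 0) + a.0\{b,c} → ··a··> u2, ··b··> u3
  u2 = 0\{b,c} → (no moves)
  u3 = (rec X. c.(b.(X + 0) + a.0\{b,c})) + 0 → ··c··> u1
Reachable graph of Q (4 states):
  v0 = rec X. c.(b.(X + 0) + c.0\{b,c}) → ··c··> v1
  v1 = b.((rec X. c.(b.(X + 0) + c.0\{b,c})) + 0) + c.0\{b,c} → ··b··> v2, ··c··> v3
  v2 = (rec X. c.(b.(X + 0) + c.0\{b,c})) + 0 → ··c··> v1
  v3 = 0\{b,c} → (no moves)
Executing ca from P (initial set {u0}):
  after c @ step 1: {u1}
  after a @ step 2: {u2}
  P completes σ.
Executing ca from Q (initial set {v0}):
  after c @ step 1: {v1}
  after a @ step 2: no successor for Q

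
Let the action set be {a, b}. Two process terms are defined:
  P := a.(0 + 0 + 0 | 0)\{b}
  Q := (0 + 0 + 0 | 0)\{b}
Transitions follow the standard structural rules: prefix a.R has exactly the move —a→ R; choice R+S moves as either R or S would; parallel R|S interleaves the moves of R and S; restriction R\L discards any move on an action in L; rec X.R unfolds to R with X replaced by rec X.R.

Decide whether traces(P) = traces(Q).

trace-distinct — witness ⟨a⟩

Reachable graph of P (2 states):
  p0 = a.(0 + 0 + 0 | 0)\{b} ⊢ ··a··> p1
  p1 = (0 + 0 + 0 | 0)\{b} ⊢ deadlocked
Reachable graph of Q (1 states):
  q0 = (0 + 0 + 0 | 0)\{b} ⊢ deadlocked
Run σ = ⟨a⟩ on P: start {p0}
  step 1 (a): {p1}
  — P admits the full trace.
Run σ = ⟨a⟩ on Q: start {q0}
  step 1 (a): ∅ (Q stuck)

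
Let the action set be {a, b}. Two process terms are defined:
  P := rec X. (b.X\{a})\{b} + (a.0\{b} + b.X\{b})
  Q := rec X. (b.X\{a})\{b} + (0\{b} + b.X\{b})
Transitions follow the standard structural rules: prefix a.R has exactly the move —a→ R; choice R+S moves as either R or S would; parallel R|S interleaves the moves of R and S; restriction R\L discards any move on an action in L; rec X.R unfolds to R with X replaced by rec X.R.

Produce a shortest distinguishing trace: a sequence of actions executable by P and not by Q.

P's transition system — 4 states:
  s0 = rec X. (b.X\{a})\{b} + (a.0\{b} + b.X\{b}) → =a=> s1, =b=> s2
  s1 = 0\{b} → ·
  s2 = (rec X. (b.X\{a})\{b} + (a.0\{b} + b.X\{b}))\{b} → =a=> s3
  s3 = 0\{b}\{b} → ·
Q's transition system — 2 states:
  t0 = rec X. (b.X\{a})\{b} + (0\{b} + b.X\{b}) → =b=> t1
  t1 = (rec X. (b.X\{a})\{b} + (0\{b} + b.X\{b}))\{b} → ·
Executing a from P (initial set {s0}):
  after a @ step 1: {s1}
  P completes σ.
Executing a from Q (initial set {t0}):
  after a @ step 1: no successor for Q

a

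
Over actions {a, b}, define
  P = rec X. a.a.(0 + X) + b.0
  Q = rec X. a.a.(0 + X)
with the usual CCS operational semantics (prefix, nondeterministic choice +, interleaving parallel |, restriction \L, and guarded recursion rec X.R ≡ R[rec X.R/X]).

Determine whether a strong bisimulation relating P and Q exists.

not bisimilar

LTS(P): 4 reachable states
  m0 = rec X. a.a.(0 + X) + b.0 → =a=> m1, =b=> m2
  m1 = a.(0 + (rec X. a.a.(0 + X) + b.0)) → =a=> m3
  m2 = 0 → deadlocked
  m3 = 0 + (rec X. a.a.(0 + X) + b.0) → =a=> m1, =b=> m2
LTS(Q): 3 reachable states
  n0 = rec X. a.a.(0 + X) → =a=> n1
  n1 = a.(0 + (rec X. a.a.(0 + X))) → =a=> n2
  n2 = 0 + (rec X. a.a.(0 + X)) → =a=> n1
Coarsest stable partition (strong bisimilarity classes):
  B0 = {m0, m3}
  B1 = {m2}
  B2 = {m1}
  B3 = {n0, n1, n2}
m0 ∈ B0, n0 ∈ B3 → different blocks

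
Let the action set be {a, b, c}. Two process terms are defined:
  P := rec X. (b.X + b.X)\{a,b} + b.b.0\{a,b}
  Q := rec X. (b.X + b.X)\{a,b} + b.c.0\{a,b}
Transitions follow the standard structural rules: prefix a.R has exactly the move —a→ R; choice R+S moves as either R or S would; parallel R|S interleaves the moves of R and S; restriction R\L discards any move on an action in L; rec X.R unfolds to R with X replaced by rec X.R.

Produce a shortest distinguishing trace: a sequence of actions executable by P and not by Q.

bb

P's transition system — 3 states:
  p0 = rec X. (b.X + b.X)\{a,b} + b.b.0\{a,b} ⊢ =b=> p1
  p1 = b.0\{a,b} ⊢ =b=> p2
  p2 = 0\{a,b} ⊢ deadlocked
Q's transition system — 3 states:
  q0 = rec X. (b.X + b.X)\{a,b} + b.c.0\{a,b} ⊢ =b=> q1
  q1 = c.0\{a,b} ⊢ =c=> q2
  q2 = 0\{a,b} ⊢ deadlocked
Trace ⟨bb⟩ through P, begin at {p0}:
  [1] b ⇒ {p1}
  [2] b ⇒ {p2}
  P completes σ.
Trace ⟨bb⟩ through Q, begin at {q0}:
  [1] b ⇒ {q1}
  [2] b ⇒ ∅  — Q cannot continue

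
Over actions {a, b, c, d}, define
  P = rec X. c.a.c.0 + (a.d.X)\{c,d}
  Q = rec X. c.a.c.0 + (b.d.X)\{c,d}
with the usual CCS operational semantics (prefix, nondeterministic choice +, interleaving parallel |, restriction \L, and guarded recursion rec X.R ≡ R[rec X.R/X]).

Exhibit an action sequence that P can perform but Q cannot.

a

P's transition system — 5 states:
  p0 = rec X. c.a.c.0 + (a.d.X)\{c,d} :: ··a··> p1, ··c··> p2
  p1 = (d.(rec X. c.a.c.0 + (a.d.X)\{c,d}))\{c,d} :: ·
  p2 = a.c.0 :: ··a··> p3
  p3 = c.0 :: ··c··> p4
  p4 = 0 :: ·
Q's transition system — 5 states:
  q0 = rec X. c.a.c.0 + (b.d.X)\{c,d} :: ··b··> q1, ··c··> q2
  q1 = (d.(rec X. c.a.c.0 + (b.d.X)\{c,d}))\{c,d} :: ·
  q2 = a.c.0 :: ··a··> q3
  q3 = c.0 :: ··c··> q4
  q4 = 0 :: ·
Trace ⟨a⟩ through P, begin at {p0}:
  after a @ step 1: {p1}
  P completes σ.
Trace ⟨a⟩ through Q, begin at {q0}:
  after a @ step 1: no successor for Q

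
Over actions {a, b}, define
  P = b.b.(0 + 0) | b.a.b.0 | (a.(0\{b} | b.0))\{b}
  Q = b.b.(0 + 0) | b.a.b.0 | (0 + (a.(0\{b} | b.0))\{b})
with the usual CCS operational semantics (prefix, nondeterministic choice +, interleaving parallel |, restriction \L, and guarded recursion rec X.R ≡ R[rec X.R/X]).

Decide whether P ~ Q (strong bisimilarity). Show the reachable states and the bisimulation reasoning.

bisimilar

Reachable graph of P (24 states):
  u0 = b.b.(0 + 0) | b.a.b.0 | (a.(0\{b} | b.0))\{b} → --a--▸ u1, --b--▸ u2, --b--▸ u3
  u1 = b.b.(0 + 0) | b.a.b.0 | (0\{b} | b.0)\{b} → --b--▸ u4, --b--▸ u5
  u2 = b.(0 + 0) | b.a.b.0 | (a.(0\{b} | b.0))\{b} → --a--▸ u4, --b--▸ u6, --b--▸ u7
  u3 = b.b.(0 + 0) | a.b.0 | (a.(0\{b} | b.0))\{b} → --a--▸ u5, --a--▸ u8, --b--▸ u7
  u4 = b.(0 + 0) | b.a.b.0 | (0\{b} | b.0)\{b} → --b--▸ u10, --b--▸ u9
  u5 = b.b.(0 + 0) | a.b.0 | (0\{b} | b.0)\{b} → --a--▸ u11, --b--▸ u10
  u6 = (0 + 0) | b.a.b.0 | (a.(0\{b} | b.0))\{b} → --a--▸ u9, --b--▸ u12
  u7 = b.(0 + 0) | a.b.0 | (a.(0\{b} | b.0))\{b} → --a--▸ u10, --a--▸ u13, --b--▸ u12
  u8 = b.b.(0 + 0) | b.0 | (a.(0\{b} | b.0))\{b} → --a--▸ u11, --b--▸ u13, --b--▸ u14
  u9 = (0 + 0) | b.a.b.0 | (0\{b} | b.0)\{b} → --b--▸ u15
  u10 = b.(0 + 0) | a.b.0 | (0\{b} | b.0)\{b} → --a--▸ u16, --b--▸ u15
  u11 = b.b.(0 + 0) | b.0 | (0\{b} | b.0)\{b} → --b--▸ u16, --b--▸ u17
  u12 = (0 + 0) | a.b.0 | (a.(0\{b} | b.0))\{b} → --a--▸ u15, --a--▸ u18
  u13 = b.(0 + 0) | b.0 | (a.(0\{b} | b.0))\{b} → --a--▸ u16, --b--▸ u18, --b--▸ u19
  u14 = b.b.(0 + 0) | 0 | (a.(0\{b} | b.0))\{b} → --a--▸ u17, --b--▸ u19
  u15 = (0 + 0) | a.b.0 | (0\{b} | b.0)\{b} → --a--▸ u20
  u16 = b.(0 + 0) | b.0 | (0\{b} | b.0)\{b} → --b--▸ u20, --b--▸ u21
  u17 = b.b.(0 + 0) | 0 | (0\{b} | b.0)\{b} → --b--▸ u21
  u18 = (0 + 0) | b.0 | (a.(0\{b} | b.0))\{b} → --a--▸ u20, --b--▸ u22
  u19 = b.(0 + 0) | 0 | (a.(0\{b} | b.0))\{b} → --a--▸ u21, --b--▸ u22
  u20 = (0 + 0) | b.0 | (0\{b} | b.0)\{b} → --b--▸ u23
  u21 = b.(0 + 0) | 0 | (0\{b} | b.0)\{b} → --b--▸ u23
  u22 = (0 + 0) | 0 | (a.(0\{b} | b.0))\{b} → --a--▸ u23
  u23 = (0 + 0) | 0 | (0\{b} | b.0)\{b} → deadlocked
Reachable graph of Q (24 states):
  v0 = b.b.(0 + 0) | b.a.b.0 | (0 + (a.(0\{b} | b.0))\{b}) → --a--▸ v1, --b--▸ v2, --b--▸ v3
  v1 = b.b.(0 + 0) | b.a.b.0 | (0\{b} | b.0)\{b} → --b--▸ v4, --b--▸ v5
  v2 = b.(0 + 0) | b.a.b.0 | (0 + (a.(0\{b} | b.0))\{b}) → --a--▸ v4, --b--▸ v6, --b--▸ v7
  v3 = b.b.(0 + 0) | a.b.0 | (0 + (a.(0\{b} | b.0))\{b}) → --a--▸ v5, --a--▸ v8, --b--▸ v7
  v4 = b.(0 + 0) | b.a.b.0 | (0\{b} | b.0)\{b} → --b--▸ v10, --b--▸ v9
  v5 = b.b.(0 + 0) | a.b.0 | (0\{b} | b.0)\{b} → --a--▸ v11, --b--▸ v10
  v6 = (0 + 0) | b.a.b.0 | (0 + (a.(0\{b} | b.0))\{b}) → --a--▸ v9, --b--▸ v12
  v7 = b.(0 + 0) | a.b.0 | (0 + (a.(0\{b} | b.0))\{b}) → --a--▸ v10, --a--▸ v13, --b--▸ v12
  v8 = b.b.(0 + 0) | b.0 | (0 + (a.(0\{b} | b.0))\{b}) → --a--▸ v11, --b--▸ v13, --b--▸ v14
  v9 = (0 + 0) | b.a.b.0 | (0\{b} | b.0)\{b} → --b--▸ v15
  v10 = b.(0 + 0) | a.b.0 | (0\{b} | b.0)\{b} → --a--▸ v16, --b--▸ v15
  v11 = b.b.(0 + 0) | b.0 | (0\{b} | b.0)\{b} → --b--▸ v16, --b--▸ v17
  v12 = (0 + 0) | a.b.0 | (0 + (a.(0\{b} | b.0))\{b}) → --a--▸ v15, --a--▸ v18
  v13 = b.(0 + 0) | b.0 | (0 + (a.(0\{b} | b.0))\{b}) → --a--▸ v16, --b--▸ v18, --b--▸ v19
  v14 = b.b.(0 + 0) | 0 | (0 + (a.(0\{b} | b.0))\{b}) → --a--▸ v17, --b--▸ v19
  v15 = (0 + 0) | a.b.0 | (0\{b} | b.0)\{b} → --a--▸ v20
  v16 = b.(0 + 0) | b.0 | (0\{b} | b.0)\{b} → --b--▸ v20, --b--▸ v21
  v17 = b.b.(0 + 0) | 0 | (0\{b} | b.0)\{b} → --b--▸ v21
  v18 = (0 + 0) | b.0 | (0 + (a.(0\{b} | b.0))\{b}) → --a--▸ v20, --b--▸ v22
  v19 = b.(0 + 0) | 0 | (0 + (a.(0\{b} | b.0))\{b}) → --a--▸ v21, --b--▸ v22
  v20 = (0 + 0) | b.0 | (0\{b} | b.0)\{b} → --b--▸ v23
  v21 = b.(0 + 0) | 0 | (0\{b} | b.0)\{b} → --b--▸ v23
  v22 = (0 + 0) | 0 | (0 + (a.(0\{b} | b.0))\{b}) → --a--▸ v23
  v23 = (0 + 0) | 0 | (0\{b} | b.0)\{b} → deadlocked
Bisimilarity quotient blocks:
  B0 = {u0, v0}
  B1 = {u1, v1}
  B2 = {u4, v4}
  B3 = {u9, v9}
  B4 = {u15, v15}
  B5 = {u20, u21, v20, v21}
  B6 = {u23, v23}
  B7 = {u10, v10}
  B8 = {u16, u17, v16, v17}
  B9 = {u5, v5}
  B10 = {u11, v11}
  B11 = {u2, v2}
  B12 = {u6, v6}
  B13 = {u12, v12}
  B14 = {u18, u19, v18, v19}
  B15 = {u22, v22}
  B16 = {u7, v7}
  B17 = {u13, u14, v13, v14}
  B18 = {u3, v3}
  B19 = {u8, v8}
u0 ∈ B0, v0 ∈ B0 → same block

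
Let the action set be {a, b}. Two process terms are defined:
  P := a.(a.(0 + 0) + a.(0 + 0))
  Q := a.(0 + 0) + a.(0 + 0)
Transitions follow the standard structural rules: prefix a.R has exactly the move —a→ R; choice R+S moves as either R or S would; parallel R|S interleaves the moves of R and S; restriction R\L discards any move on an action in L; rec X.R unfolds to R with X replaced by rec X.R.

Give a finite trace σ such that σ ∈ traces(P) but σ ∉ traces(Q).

aa

P's transition system — 3 states:
  p0 = a.(a.(0 + 0) + a.(0 + 0)) | --a--▸ p1
  p1 = a.(0 + 0) + a.(0 + 0) | --a--▸ p2
  p2 = 0 + 0 | ·
Q's transition system — 2 states:
  q0 = a.(0 + 0) + a.(0 + 0) | --a--▸ q1
  q1 = 0 + 0 | ·
Executing aa from P (initial set {p0}):
  after a @ step 1: {p1}
  after a @ step 2: {p2}
  P completes σ.
Executing aa from Q (initial set {q0}):
  after a @ step 1: {q1}
  after a @ step 2: ∅  — Q cannot continue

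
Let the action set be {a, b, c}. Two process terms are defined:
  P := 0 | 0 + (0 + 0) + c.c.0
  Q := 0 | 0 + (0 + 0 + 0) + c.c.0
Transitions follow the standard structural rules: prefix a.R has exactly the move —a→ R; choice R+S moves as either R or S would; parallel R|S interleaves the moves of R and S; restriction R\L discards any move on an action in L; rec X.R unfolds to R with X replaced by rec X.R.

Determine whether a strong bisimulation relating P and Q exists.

P ~ Q

P's transition system — 3 states:
  p0 = 0 | 0 + (0 + 0) + c.c.0 has moves =c=> p1
  p1 = c.0 has moves =c=> p2
  p2 = 0 has moves deadlocked
Q's transition system — 3 states:
  q0 = 0 | 0 + (0 + 0 + 0) + c.c.0 has moves =c=> q1
  q1 = c.0 has moves =c=> q2
  q2 = 0 has moves deadlocked
Partition-refinement fixed point:
  B0 = {p0, q0}
  B1 = {p1, q1}
  B2 = {p2, q2}
p0 ∈ B0, q0 ∈ B0 → same block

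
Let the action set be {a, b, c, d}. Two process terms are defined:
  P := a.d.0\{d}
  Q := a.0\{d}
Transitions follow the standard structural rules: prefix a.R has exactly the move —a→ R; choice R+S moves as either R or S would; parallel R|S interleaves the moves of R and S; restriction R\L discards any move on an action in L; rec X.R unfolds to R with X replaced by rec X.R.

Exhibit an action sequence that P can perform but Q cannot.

ad

Reachable graph of P (3 states):
  m0 = a.d.0\{d} ⊢ --a--▸ m1
  m1 = d.0\{d} ⊢ --d--▸ m2
  m2 = 0\{d} ⊢ ·
Reachable graph of Q (2 states):
  n0 = a.0\{d} ⊢ --a--▸ n1
  n1 = 0\{d} ⊢ ·
Run σ = ⟨ad⟩ on P: start {m0}
  [1] a ⇒ {m1}
  [2] d ⇒ {m2}
  ✓ P
Run σ = ⟨ad⟩ on Q: start {n0}
  [1] a ⇒ {n1}
  [2] d ⇒ no successor for Q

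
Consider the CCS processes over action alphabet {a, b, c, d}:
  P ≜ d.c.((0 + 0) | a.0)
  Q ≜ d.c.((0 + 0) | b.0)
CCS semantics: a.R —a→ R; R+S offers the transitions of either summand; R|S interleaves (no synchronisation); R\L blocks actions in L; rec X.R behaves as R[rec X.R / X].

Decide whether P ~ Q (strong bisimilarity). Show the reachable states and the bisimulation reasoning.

not bisimilar

Reachable graph of P (4 states):
  p0 = d.c.((0 + 0) | a.0) :: -d-> p1
  p1 = c.((0 + 0) | a.0) :: -c-> p2
  p2 = (0 + 0) | a.0 :: -a-> p3
  p3 = (0 + 0) | 0 :: (no moves)
Reachable graph of Q (4 states):
  q0 = d.c.((0 + 0) | b.0) :: -d-> q1
  q1 = c.((0 + 0) | b.0) :: -c-> q2
  q2 = (0 + 0) | b.0 :: -b-> q3
  q3 = (0 + 0) | 0 :: (no moves)
Partition-refinement fixed point:
  B0 = {p0}
  B1 = {p1}
  B2 = {p2}
  B3 = {p3, q3}
  B4 = {q0}
  B5 = {q1}
  B6 = {q2}
p0 ∈ B0, q0 ∈ B4 → different blocks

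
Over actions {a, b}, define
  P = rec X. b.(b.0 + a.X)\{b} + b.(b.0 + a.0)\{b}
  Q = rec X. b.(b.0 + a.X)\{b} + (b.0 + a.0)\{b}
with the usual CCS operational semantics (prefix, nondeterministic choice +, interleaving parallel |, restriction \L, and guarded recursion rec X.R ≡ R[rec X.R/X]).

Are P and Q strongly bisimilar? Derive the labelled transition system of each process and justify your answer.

P ≁ Q

LTS(P): 5 reachable states
  u0 = rec X. b.(b.0 + a.X)\{b} + b.(b.0 + a.0)\{b} has moves -b-> u1, -b-> u2
  u1 = (b.0 + a.(rec X. b.(b.0 + a.X)\{b} + b.(b.0 + a.0)\{b}))\{b} has moves -a-> u3
  u2 = (b.0 + a.0)\{b} has moves -a-> u4
  u3 = (rec X. b.(b.0 + a.X)\{b} + b.(b.0 + a.0)\{b})\{b} has moves stopped
  u4 = 0\{b} has moves stopped
LTS(Q): 5 reachable states
  v0 = rec X. b.(b.0 + a.X)\{b} + (b.0 + a.0)\{b} has moves -a-> v1, -b-> v2
  v1 = 0\{b} has moves stopped
  v2 = (b.0 + a.(rec X. b.(b.0 + a.X)\{b} + (b.0 + a.0)\{b}))\{b} has moves -a-> v3
  v3 = (rec X. b.(b.0 + a.X)\{b} + (b.0 + a.0)\{b})\{b} has moves -a-> v4
  v4 = 0\{b}\{b} has moves stopped
Bisimilarity quotient blocks:
  B0 = {u0}
  B1 = {u1, u2, v3}
  B2 = {u3, u4, v1, v4}
  B3 = {v0}
  B4 = {v2}
u0 ∈ B0, v0 ∈ B3 → different blocks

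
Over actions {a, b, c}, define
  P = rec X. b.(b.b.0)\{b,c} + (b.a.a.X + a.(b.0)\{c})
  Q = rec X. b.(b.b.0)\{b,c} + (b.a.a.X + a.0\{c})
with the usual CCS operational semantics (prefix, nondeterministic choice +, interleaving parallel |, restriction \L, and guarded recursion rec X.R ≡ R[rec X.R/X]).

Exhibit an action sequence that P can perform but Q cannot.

ab

P's transition system — 6 states:
  m0 = rec X. b.(b.b.0)\{b,c} + (b.a.a.X + a.(b.0)\{c}) ⊢ --a--▸ m1, --b--▸ m2, --b--▸ m3
  m1 = (b.0)\{c} ⊢ --b--▸ m4
  m2 = (b.b.0)\{b,c} ⊢ stopped
  m3 = a.a.(rec X. b.(b.b.0)\{b,c} + (b.a.a.X + a.(b.0)\{c})) ⊢ --a--▸ m5
  m4 = 0\{c} ⊢ stopped
  m5 = a.(rec X. b.(b.b.0)\{b,c} + (b.a.a.X + a.(b.0)\{c})) ⊢ --a--▸ m0
Q's transition system — 5 states:
  n0 = rec X. b.(b.b.0)\{b,c} + (b.a.a.X + a.0\{c}) ⊢ --a--▸ n1, --b--▸ n2, --b--▸ n3
  n1 = 0\{c} ⊢ stopped
  n2 = (b.b.0)\{b,c} ⊢ stopped
  n3 = a.a.(rec X. b.(b.b.0)\{b,c} + (b.a.a.X + a.0\{c})) ⊢ --a--▸ n4
  n4 = a.(rec X. b.(b.b.0)\{b,c} + (b.a.a.X + a.0\{c})) ⊢ --a--▸ n0
Trace ⟨ab⟩ through P, begin at {m0}:
  [1] a ⇒ {m1}
  [2] b ⇒ {m4}
  ✓ P
Trace ⟨ab⟩ through Q, begin at {n0}:
  [1] a ⇒ {n1}
  [2] b ⇒ ∅  — Q cannot continue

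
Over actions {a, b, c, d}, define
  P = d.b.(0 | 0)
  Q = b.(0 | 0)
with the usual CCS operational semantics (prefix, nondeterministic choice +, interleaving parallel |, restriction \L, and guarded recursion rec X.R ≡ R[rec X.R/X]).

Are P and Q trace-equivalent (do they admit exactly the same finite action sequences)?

NO — witness ⟨d⟩

Reachable graph of P (3 states):
  p0 = d.b.(0 | 0) :: -d-> p1
  p1 = b.(0 | 0) :: -b-> p2
  p2 = 0 | 0 :: ·
Reachable graph of Q (2 states):
  q0 = b.(0 | 0) :: -b-> q1
  q1 = 0 | 0 :: ·
Trace ⟨d⟩ through P, begin at {p0}:
  step 1 (d): {p1}
  ✓ P
Trace ⟨d⟩ through Q, begin at {q0}:
  step 1 (d): ∅ (Q stuck)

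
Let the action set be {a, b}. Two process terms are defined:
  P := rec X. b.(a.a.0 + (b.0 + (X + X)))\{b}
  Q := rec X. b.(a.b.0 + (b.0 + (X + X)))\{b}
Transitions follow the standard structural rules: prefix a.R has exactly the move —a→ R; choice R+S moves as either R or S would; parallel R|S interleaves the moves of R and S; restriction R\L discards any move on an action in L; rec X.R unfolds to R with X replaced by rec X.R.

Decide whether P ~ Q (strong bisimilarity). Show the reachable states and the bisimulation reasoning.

P ≁ Q

P's transition system — 4 states:
  s0 = rec X. b.(a.a.0 + (b.0 + (X + X)))\{b} | --b--▸ s1
  s1 = (a.a.0 + (b.0 + ((rec X. b.(a.a.0 + (b.0 + (X + X)))\{b}) + (rec X. b.(a.a.0 + (b.0 + (X + X)))\{b}))))\{b} | --a--▸ s2
  s2 = (a.0)\{b} | --a--▸ s3
  s3 = 0\{b} | (no moves)
Q's transition system — 3 states:
  t0 = rec X. b.(a.b.0 + (b.0 + (X + X)))\{b} | --b--▸ t1
  t1 = (a.b.0 + (b.0 + ((rec X. b.(a.b.0 + (b.0 + (X + X)))\{b}) + (rec X. b.(a.b.0 + (b.0 + (X + X)))\{b}))))\{b} | --a--▸ t2
  t2 = (b.0)\{b} | (no moves)
Coarsest stable partition (strong bisimilarity classes):
  B0 = {s0}
  B1 = {s1}
  B2 = {s2, t1}
  B3 = {s3, t2}
  B4 = {t0}
s0 ∈ B0, t0 ∈ B4 → different blocks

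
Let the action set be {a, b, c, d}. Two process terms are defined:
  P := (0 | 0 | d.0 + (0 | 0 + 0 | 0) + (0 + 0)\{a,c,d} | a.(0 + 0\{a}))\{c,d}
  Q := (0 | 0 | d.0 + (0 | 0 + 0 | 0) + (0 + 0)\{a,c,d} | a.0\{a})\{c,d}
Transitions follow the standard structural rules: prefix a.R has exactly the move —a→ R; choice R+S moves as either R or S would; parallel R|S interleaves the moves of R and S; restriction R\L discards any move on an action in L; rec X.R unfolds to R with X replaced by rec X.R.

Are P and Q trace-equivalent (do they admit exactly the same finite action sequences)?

P's transition system — 2 states:
  u0 = (0 | 0 | d.0 + (0 | 0 + 0 | 0) + (0 + 0)\{a,c,d} | a.(0 + 0\{a}))\{c,d} ⊢ =a=> u1
  u1 = ((0 + 0)\{a,c,d} | (0 + 0\{a}))\{c,d} ⊢ ·
Q's transition system — 2 states:
  v0 = (0 | 0 | d.0 + (0 | 0 + 0 | 0) + (0 + 0)\{a,c,d} | a.0\{a})\{c,d} ⊢ =a=> v1
  v1 = ((0 + 0)\{a,c,d} | 0\{a})\{c,d} ⊢ ·
Bisimilarity quotient blocks:
  B0 = {u0, v0}
  B1 = {u1, v1}
u0 ∈ B0, v0 ∈ B0 → same block
Bisimilar ⇒ trace-equivalent.

YES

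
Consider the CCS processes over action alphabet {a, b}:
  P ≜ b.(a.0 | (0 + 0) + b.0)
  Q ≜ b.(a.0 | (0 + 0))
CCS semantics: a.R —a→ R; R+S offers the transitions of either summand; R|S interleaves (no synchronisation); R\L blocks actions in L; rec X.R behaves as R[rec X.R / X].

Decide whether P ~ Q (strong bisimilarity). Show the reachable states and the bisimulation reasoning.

P ≁ Q

LTS(P): 4 reachable states
  u0 = b.(a.0 | (0 + 0) + b.0) → —b→ u1
  u1 = a.0 | (0 + 0) + b.0 → —a→ u2, —b→ u3
  u2 = 0 | (0 + 0) → ·
  u3 = 0 → ·
LTS(Q): 3 reachable states
  v0 = b.(a.0 | (0 + 0)) → —b→ v1
  v1 = a.0 | (0 + 0) → —a→ v2
  v2 = 0 | (0 + 0) → ·
Coarsest stable partition (strong bisimilarity classes):
  B0 = {u0}
  B1 = {u1}
  B2 = {u2, u3, v2}
  B3 = {v0}
  B4 = {v1}
u0 ∈ B0, v0 ∈ B3 → different blocks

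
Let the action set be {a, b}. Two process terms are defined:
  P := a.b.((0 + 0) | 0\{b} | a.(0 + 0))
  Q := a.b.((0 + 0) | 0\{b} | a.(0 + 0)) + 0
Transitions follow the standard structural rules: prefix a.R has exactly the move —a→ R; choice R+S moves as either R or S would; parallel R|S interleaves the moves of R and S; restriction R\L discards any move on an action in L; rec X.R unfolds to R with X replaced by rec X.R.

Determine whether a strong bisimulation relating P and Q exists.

bisimilar

Reachable graph of P (4 states):
  m0 = a.b.((0 + 0) | 0\{b} | a.(0 + 0)) :: =a=> m1
  m1 = b.((0 + 0) | 0\{b} | a.(0 + 0)) :: =b=> m2
  m2 = (0 + 0) | 0\{b} | a.(0 + 0) :: =a=> m3
  m3 = (0 + 0) | 0\{b} | (0 + 0) :: deadlocked
Reachable graph of Q (4 states):
  n0 = a.b.((0 + 0) | 0\{b} | a.(0 + 0)) + 0 :: =a=> n1
  n1 = b.((0 + 0) | 0\{b} | a.(0 + 0)) :: =b=> n2
  n2 = (0 + 0) | 0\{b} | a.(0 + 0) :: =a=> n3
  n3 = (0 + 0) | 0\{b} | (0 + 0) :: deadlocked
Partition-refinement fixed point:
  B0 = {m0, n0}
  B1 = {m1, n1}
  B2 = {m2, n2}
  B3 = {m3, n3}
m0 ∈ B0, n0 ∈ B0 → same block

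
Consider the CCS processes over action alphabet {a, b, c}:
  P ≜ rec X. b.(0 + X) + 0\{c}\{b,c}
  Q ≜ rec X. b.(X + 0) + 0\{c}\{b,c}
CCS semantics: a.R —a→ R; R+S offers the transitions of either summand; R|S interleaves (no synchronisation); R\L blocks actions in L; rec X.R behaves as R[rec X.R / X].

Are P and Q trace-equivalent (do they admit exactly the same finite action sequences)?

traces(P) = traces(Q)

P's transition system — 2 states:
  p0 = rec X. b.(0 + X) + 0\{c}\{b,c} ⊢ =b=> p1
  p1 = 0 + (rec X. b.(0 + X) + 0\{c}\{b,c}) ⊢ =b=> p1
Q's transition system — 2 states:
  q0 = rec X. b.(X + 0) + 0\{c}\{b,c} ⊢ =b=> q1
  q1 = (rec X. b.(X + 0) + 0\{c}\{b,c}) + 0 ⊢ =b=> q1
Coarsest stable partition (strong bisimilarity classes):
  B0 = {p0, p1, q0, q1}
p0 ∈ B0, q0 ∈ B0 → same block
Bisimilar ⇒ trace-equivalent.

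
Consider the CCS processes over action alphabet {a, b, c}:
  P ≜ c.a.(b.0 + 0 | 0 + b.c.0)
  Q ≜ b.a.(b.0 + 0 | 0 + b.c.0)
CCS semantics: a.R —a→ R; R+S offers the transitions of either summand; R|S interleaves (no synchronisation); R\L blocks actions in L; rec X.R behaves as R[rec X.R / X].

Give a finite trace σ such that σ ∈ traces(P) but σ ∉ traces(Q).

LTS(P): 5 reachable states
  u0 = c.a.(b.0 + 0 | 0 + b.c.0) has moves —c→ u1
  u1 = a.(b.0 + 0 | 0 + b.c.0) has moves —a→ u2
  u2 = b.0 + 0 | 0 + b.c.0 has moves —b→ u3, —b→ u4
  u3 = 0 has moves ∅
  u4 = c.0 has moves —c→ u3
LTS(Q): 5 reachable states
  v0 = b.a.(b.0 + 0 | 0 + b.c.0) has moves —b→ v1
  v1 = a.(b.0 + 0 | 0 + b.c.0) has moves —a→ v2
  v2 = b.0 + 0 | 0 + b.c.0 has moves —b→ v3, —b→ v4
  v3 = 0 has moves ∅
  v4 = c.0 has moves —c→ v3
Executing c from P (initial set {u0}):
  step 1 (c): {u1}
  ✓ P
Executing c from Q (initial set {v0}):
  step 1 (c): ∅  — Q cannot continue

c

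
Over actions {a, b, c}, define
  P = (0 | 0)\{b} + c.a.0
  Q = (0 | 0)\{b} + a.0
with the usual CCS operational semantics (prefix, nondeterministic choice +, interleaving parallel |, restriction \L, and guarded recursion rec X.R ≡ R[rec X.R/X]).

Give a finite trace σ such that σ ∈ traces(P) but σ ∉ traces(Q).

c

P's transition system — 3 states:
  m0 = (0 | 0)\{b} + c.a.0 ⊢ —c→ m1
  m1 = a.0 ⊢ —a→ m2
  m2 = 0 ⊢ (no moves)
Q's transition system — 2 states:
  n0 = (0 | 0)\{b} + a.0 ⊢ —a→ n1
  n1 = 0 ⊢ (no moves)
Trace ⟨c⟩ through P, begin at {m0}:
  after c @ step 1: {m1}
  ✓ P
Trace ⟨c⟩ through Q, begin at {n0}:
  after c @ step 1: no successor for Q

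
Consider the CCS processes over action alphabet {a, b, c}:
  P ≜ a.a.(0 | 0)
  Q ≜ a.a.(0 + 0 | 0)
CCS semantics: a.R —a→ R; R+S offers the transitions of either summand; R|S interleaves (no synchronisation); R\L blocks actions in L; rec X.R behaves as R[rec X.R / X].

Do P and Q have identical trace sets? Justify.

traces(P) = traces(Q)

P's transition system — 3 states:
  m0 = a.a.(0 | 0) → ··a··> m1
  m1 = a.(0 | 0) → ··a··> m2
  m2 = 0 | 0 → deadlocked
Q's transition system — 3 states:
  n0 = a.a.(0 + 0 | 0) → ··a··> n1
  n1 = a.(0 + 0 | 0) → ··a··> n2
  n2 = 0 + 0 | 0 → deadlocked
Partition-refinement fixed point:
  B0 = {m0, n0}
  B1 = {m1, n1}
  B2 = {m2, n2}
m0 ∈ B0, n0 ∈ B0 → same block
Bisimilar ⇒ trace-equivalent.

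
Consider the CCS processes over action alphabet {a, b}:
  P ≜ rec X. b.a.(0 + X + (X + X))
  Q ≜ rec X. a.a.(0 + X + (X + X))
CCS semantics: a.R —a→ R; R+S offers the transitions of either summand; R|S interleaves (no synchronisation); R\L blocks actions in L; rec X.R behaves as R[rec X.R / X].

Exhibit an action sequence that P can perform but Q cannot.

P's transition system — 3 states:
  p0 = rec X. b.a.(0 + X + (X + X)) :: --b--▸ p1
  p1 = a.(0 + (rec X. b.a.(0 + X + (X + X))) + ((rec X. b.a.(0 + X + (X + X))) + (rec X. b.a.(0 + X + (X + X))))) :: --a--▸ p2
  p2 = 0 + (rec X. b.a.(0 + X + (X + X))) + ((rec X. b.a.(0 + X + (X + X))) + (rec X. b.a.(0 + X + (X + X)))) :: --b--▸ p1
Q's transition system — 3 states:
  q0 = rec X. a.a.(0 + X + (X + X)) :: --a--▸ q1
  q1 = a.(0 + (rec X. a.a.(0 + X + (X + X))) + ((rec X. a.a.(0 + X + (X + X))) + (rec X. a.a.(0 + X + (X + X))))) :: --a--▸ q2
  q2 = 0 + (rec X. a.a.(0 + X + (X + X))) + ((rec X. a.a.(0 + X + (X + X))) + (rec X. a.a.(0 + X + (X + X)))) :: --a--▸ q1
Executing b from P (initial set {p0}):
  step 1 (b): {p1}
  ✓ P
Executing b from Q (initial set {q0}):
  step 1 (b): ∅  — Q cannot continue

b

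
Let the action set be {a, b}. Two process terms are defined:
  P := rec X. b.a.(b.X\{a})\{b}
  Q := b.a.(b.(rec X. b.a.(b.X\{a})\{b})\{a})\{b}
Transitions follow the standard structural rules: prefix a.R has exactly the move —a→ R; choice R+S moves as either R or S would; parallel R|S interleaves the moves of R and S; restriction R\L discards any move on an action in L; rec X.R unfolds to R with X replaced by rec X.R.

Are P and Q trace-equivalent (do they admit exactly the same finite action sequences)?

traces(P) = traces(Q)

Reachable graph of P (3 states):
  m0 = rec X. b.a.(b.X\{a})\{b} ⊢ =b=> m1
  m1 = a.(b.(rec X. b.a.(b.X\{a})\{b})\{a})\{b} ⊢ =a=> m2
  m2 = (b.(rec X. b.a.(b.X\{a})\{b})\{a})\{b} ⊢ (no moves)
Reachable graph of Q (3 states):
  n0 = b.a.(b.(rec X. b.a.(b.X\{a})\{b})\{a})\{b} ⊢ =b=> n1
  n1 = a.(b.(rec X. b.a.(b.X\{a})\{b})\{a})\{b} ⊢ =a=> n2
  n2 = (b.(rec X. b.a.(b.X\{a})\{b})\{a})\{b} ⊢ (no moves)
Coarsest stable partition (strong bisimilarity classes):
  B0 = {m0, n0}
  B1 = {m1, n1}
  B2 = {m2, n2}
m0 ∈ B0, n0 ∈ B0 → same block
Bisimilar ⇒ trace-equivalent.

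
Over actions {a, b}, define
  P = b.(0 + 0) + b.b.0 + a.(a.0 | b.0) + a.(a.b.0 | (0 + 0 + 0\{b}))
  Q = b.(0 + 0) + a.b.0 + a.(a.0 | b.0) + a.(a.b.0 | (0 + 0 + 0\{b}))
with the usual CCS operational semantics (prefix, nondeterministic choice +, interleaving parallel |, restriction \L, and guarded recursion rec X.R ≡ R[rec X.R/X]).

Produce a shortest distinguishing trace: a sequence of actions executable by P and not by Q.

Reachable graph of P (11 states):
  p0 = b.(0 + 0) + b.b.0 + a.(a.0 | b.0) + a.(a.b.0 | (0 + 0 + 0\{b})) ⊢ -a-> p1, -a-> p2, -b-> p3, -b-> p4
  p1 = a.0 | b.0 ⊢ -a-> p5, -b-> p6
  p2 = a.b.0 | (0 + 0 + 0\{b}) ⊢ -a-> p7
  p3 = 0 + 0 ⊢ stopped
  p4 = b.0 ⊢ -b-> p8
  p5 = 0 | b.0 ⊢ -b-> p9
  p6 = a.0 | 0 ⊢ -a-> p9
  p7 = b.0 | (0 + 0 + 0\{b}) ⊢ -b-> p10
  p8 = 0 ⊢ stopped
  p9 = 0 | 0 ⊢ stopped
  p10 = 0 | (0 + 0 + 0\{b}) ⊢ stopped
Reachable graph of Q (11 states):
  q0 = b.(0 + 0) + a.b.0 + a.(a.0 | b.0) + a.(a.b.0 | (0 + 0 + 0\{b})) ⊢ -a-> q1, -a-> q2, -a-> q3, -b-> q4
  q1 = a.0 | b.0 ⊢ -a-> q5, -b-> q6
  q2 = a.b.0 | (0 + 0 + 0\{b}) ⊢ -a-> q7
  q3 = b.0 ⊢ -b-> q8
  q4 = 0 + 0 ⊢ stopped
  q5 = 0 | b.0 ⊢ -b-> q9
  q6 = a.0 | 0 ⊢ -a-> q9
  q7 = b.0 | (0 + 0 + 0\{b}) ⊢ -b-> q10
  q8 = 0 ⊢ stopped
  q9 = 0 | 0 ⊢ stopped
  q10 = 0 | (0 + 0 + 0\{b}) ⊢ stopped
Trace ⟨bb⟩ through P, begin at {p0}:
  after b @ step 1: {p3, p4}
  after b @ step 2: {p8}
  P completes σ.
Trace ⟨bb⟩ through Q, begin at {q0}:
  after b @ step 1: {q4}
  after b @ step 2: no successor for Q

bb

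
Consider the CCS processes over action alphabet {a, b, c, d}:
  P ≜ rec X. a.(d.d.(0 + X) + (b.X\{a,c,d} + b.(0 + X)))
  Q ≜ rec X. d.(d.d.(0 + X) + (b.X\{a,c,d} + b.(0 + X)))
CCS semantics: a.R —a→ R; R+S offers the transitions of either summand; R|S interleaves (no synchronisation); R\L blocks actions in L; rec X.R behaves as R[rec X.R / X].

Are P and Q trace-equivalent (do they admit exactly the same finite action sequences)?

P's transition system — 5 states:
  s0 = rec X. a.(d.d.(0 + X) + (b.X\{a,c,d} + b.(0 + X))) has moves -a-> s1
  s1 = d.d.(0 + (rec X. a.(d.d.(0 + X) + (b.X\{a,c,d} + b.(0 + X))))) + (b.(rec X. a.(d.d.(0 + X) + (b.X\{a,c,d} + b.(0 + X))))\{a,c,d} + b.(0 + (rec X. a.(d.d.(0 + X) + (b.X\{a,c,d} + b.(0 + X)))))) has moves -b-> s2, -b-> s3, -d-> s4
  s2 = (rec X. a.(d.d.(0 + X) + (b.X\{a,c,d} + b.(0 + X))))\{a,c,d} has moves ·
  s3 = 0 + (rec X. a.(d.d.(0 + X) + (b.X\{a,c,d} + b.(0 + X)))) has moves -a-> s1
  s4 = d.(0 + (rec X. a.(d.d.(0 + X) + (b.X\{a,c,d} + b.(0 + X))))) has moves -d-> s3
Q's transition system — 5 states:
  t0 = rec X. d.(d.d.(0 + X) + (b.X\{a,c,d} + b.(0 + X))) has moves -d-> t1
  t1 = d.d.(0 + (rec X. d.(d.d.(0 + X) + (b.X\{a,c,d} + b.(0 + X))))) + (b.(rec X. d.(d.d.(0 + X) + (b.X\{a,c,d} + b.(0 + X))))\{a,c,d} + b.(0 + (rec X. d.(d.d.(0 + X) + (b.X\{a,c,d} + b.(0 + X)))))) has moves -b-> t2, -b-> t3, -d-> t4
  t2 = (rec X. d.(d.d.(0 + X) + (b.X\{a,c,d} + b.(0 + X))))\{a,c,d} has moves ·
  t3 = 0 + (rec X. d.(d.d.(0 + X) + (b.X\{a,c,d} + b.(0 + X)))) has moves -d-> t1
  t4 = d.(0 + (rec X. d.(d.d.(0 + X) + (b.X\{a,c,d} + b.(0 + X))))) has moves -d-> t3
Executing a from P (initial set {s0}):
  after a @ step 1: {s1}
  P completes σ.
Executing a from Q (initial set {t0}):
  after a @ step 1: no successor for Q

NO — witness ⟨a⟩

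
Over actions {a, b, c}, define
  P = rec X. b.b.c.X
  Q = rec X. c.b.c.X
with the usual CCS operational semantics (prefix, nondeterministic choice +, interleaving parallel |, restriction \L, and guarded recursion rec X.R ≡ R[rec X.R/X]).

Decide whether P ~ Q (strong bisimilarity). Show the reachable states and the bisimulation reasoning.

NO

Reachable graph of P (3 states):
  u0 = rec X. b.b.c.X | -b-> u1
  u1 = b.c.(rec X. b.b.c.X) | -b-> u2
  u2 = c.(rec X. b.b.c.X) | -c-> u0
Reachable graph of Q (3 states):
  v0 = rec X. c.b.c.X | -c-> v1
  v1 = b.c.(rec X. c.b.c.X) | -b-> v2
  v2 = c.(rec X. c.b.c.X) | -c-> v0
Bisimilarity quotient blocks:
  B0 = {u0}
  B1 = {u1}
  B2 = {u2}
  B3 = {v0}
  B4 = {v1}
  B5 = {v2}
u0 ∈ B0, v0 ∈ B3 → different blocks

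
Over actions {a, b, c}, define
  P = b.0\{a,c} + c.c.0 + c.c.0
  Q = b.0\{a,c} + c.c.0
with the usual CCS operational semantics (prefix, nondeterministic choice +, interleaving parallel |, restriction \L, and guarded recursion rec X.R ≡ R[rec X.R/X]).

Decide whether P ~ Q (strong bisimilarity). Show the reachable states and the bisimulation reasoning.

P ~ Q

Reachable graph of P (4 states):
  u0 = b.0\{a,c} + c.c.0 + c.c.0 ⊢ --b--▸ u1, --c--▸ u2
  u1 = 0\{a,c} ⊢ ·
  u2 = c.0 ⊢ --c--▸ u3
  u3 = 0 ⊢ ·
Reachable graph of Q (4 states):
  v0 = b.0\{a,c} + c.c.0 ⊢ --b--▸ v1, --c--▸ v2
  v1 = 0\{a,c} ⊢ ·
  v2 = c.0 ⊢ --c--▸ v3
  v3 = 0 ⊢ ·
Bisimilarity quotient blocks:
  B0 = {u0, v0}
  B1 = {u1, u3, v1, v3}
  B2 = {u2, v2}
u0 ∈ B0, v0 ∈ B0 → same block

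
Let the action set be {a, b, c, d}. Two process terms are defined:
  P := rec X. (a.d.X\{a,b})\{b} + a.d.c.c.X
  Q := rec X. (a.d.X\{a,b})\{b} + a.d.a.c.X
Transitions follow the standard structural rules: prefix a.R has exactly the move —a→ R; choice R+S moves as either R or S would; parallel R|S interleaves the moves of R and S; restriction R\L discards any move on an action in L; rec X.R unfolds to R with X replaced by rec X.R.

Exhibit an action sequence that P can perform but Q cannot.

adc

LTS(P): 6 reachable states
  u0 = rec X. (a.d.X\{a,b})\{b} + a.d.c.c.X → -a-> u1, -a-> u2
  u1 = (d.(rec X. (a.d.X\{a,b})\{b} + a.d.c.c.X)\{a,b})\{b} → -d-> u3
  u2 = d.c.c.(rec X. (a.d.X\{a,b})\{b} + a.d.c.c.X) → -d-> u4
  u3 = (rec X. (a.d.X\{a,b})\{b} + a.d.c.c.X)\{a,b}\{b} → deadlocked
  u4 = c.c.(rec X. (a.d.X\{a,b})\{b} + a.d.c.c.X) → -c-> u5
  u5 = c.(rec X. (a.d.X\{a,b})\{b} + a.d.c.c.X) → -c-> u0
LTS(Q): 6 reachable states
  v0 = rec X. (a.d.X\{a,b})\{b} + a.d.a.c.X → -a-> v1, -a-> v2
  v1 = (d.(rec X. (a.d.X\{a,b})\{b} + a.d.a.c.X)\{a,b})\{b} → -d-> v3
  v2 = d.a.c.(rec X. (a.d.X\{a,b})\{b} + a.d.a.c.X) → -d-> v4
  v3 = (rec X. (a.d.X\{a,b})\{b} + a.d.a.c.X)\{a,b}\{b} → deadlocked
  v4 = a.c.(rec X. (a.d.X\{a,b})\{b} + a.d.a.c.X) → -a-> v5
  v5 = c.(rec X. (a.d.X\{a,b})\{b} + a.d.a.c.X) → -c-> v0
Executing adc from P (initial set {u0}):
  [1] a ⇒ {u1, u2}
  [2] d ⇒ {u3, u4}
  [3] c ⇒ {u5}
  — P admits the full trace.
Executing adc from Q (initial set {v0}):
  [1] a ⇒ {v1, v2}
  [2] d ⇒ {v3, v4}
  [3] c ⇒ ∅  — Q cannot continue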